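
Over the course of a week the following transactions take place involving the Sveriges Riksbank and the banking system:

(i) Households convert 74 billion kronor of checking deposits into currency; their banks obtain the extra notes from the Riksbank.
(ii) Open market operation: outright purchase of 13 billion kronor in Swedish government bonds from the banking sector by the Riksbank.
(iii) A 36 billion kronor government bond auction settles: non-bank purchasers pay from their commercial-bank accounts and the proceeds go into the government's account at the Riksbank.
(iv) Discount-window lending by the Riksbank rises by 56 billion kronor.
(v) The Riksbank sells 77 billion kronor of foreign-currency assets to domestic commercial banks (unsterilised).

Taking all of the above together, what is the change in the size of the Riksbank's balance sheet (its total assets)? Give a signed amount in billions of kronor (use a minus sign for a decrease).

Currency withdrawal 74 billion kronor: only the composition of liabilities changes → 0.
OMO purchase (from banks) 13 billion kronor: a Riksbank asset is acquired → +13B.
Government account inflow 36 billion kronor: only the composition of liabilities changes → 0.
Discount-window loan 56 billion kronor: a Riksbank asset is acquired → +56B.
FX sale 77 billion kronor: a Riksbank asset is shed → −77B.
Net: 0 + 13 + 0 + 56 − 77 = -8 billion.

-8 billion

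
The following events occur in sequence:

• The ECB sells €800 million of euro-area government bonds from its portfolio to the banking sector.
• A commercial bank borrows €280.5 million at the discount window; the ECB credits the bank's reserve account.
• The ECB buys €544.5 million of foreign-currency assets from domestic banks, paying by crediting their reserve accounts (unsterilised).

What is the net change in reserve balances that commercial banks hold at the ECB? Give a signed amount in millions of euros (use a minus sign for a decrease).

+€25 million

OMO sale (to banks) €800 million: the buying banks pay out of their reserve balances → −€800M.
Discount-window loan €280.5 million: the loan is credited to the bank's reserve account → +€280.5M.
FX purchase €544.5 million: the ECB pays by crediting reserve accounts → +€544.5M.
Net: −800 + 280.5 + 544.5 = +€25 million.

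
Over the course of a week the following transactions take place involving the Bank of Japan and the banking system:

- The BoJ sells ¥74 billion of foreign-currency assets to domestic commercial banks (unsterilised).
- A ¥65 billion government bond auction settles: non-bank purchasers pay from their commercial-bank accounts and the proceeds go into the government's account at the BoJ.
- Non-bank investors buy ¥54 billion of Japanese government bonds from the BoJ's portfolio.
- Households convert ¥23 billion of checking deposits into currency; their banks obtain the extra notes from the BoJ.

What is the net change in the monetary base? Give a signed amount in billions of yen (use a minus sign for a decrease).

BoJ balance sheet:
  Assets:      Securities −¥54B, Foreign assets −¥74B
  Liabilities: Bank reserves −¥216B, Currency in circulation +¥23B, Government deposits +¥65B
Monetary base = currency + reserves: +¥23B + (−¥216B) = -¥193 billion.

-¥193 billion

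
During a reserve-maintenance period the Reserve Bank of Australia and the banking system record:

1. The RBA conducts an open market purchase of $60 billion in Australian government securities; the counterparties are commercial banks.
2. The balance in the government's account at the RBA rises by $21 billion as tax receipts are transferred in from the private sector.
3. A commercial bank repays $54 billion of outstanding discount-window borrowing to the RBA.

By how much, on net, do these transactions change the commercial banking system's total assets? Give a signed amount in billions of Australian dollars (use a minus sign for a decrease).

OMO purchase (from banks) $60 billion: just an asset swap on bank balance sheets → 0.
Government account inflow $21 billion: bank balance sheets shrink → −$21B.
Discount-window repayment $54 billion: bank balance sheets shrink → −$54B.
Net: 0 − 21 − 54 = -$75 billion.

-$75 billion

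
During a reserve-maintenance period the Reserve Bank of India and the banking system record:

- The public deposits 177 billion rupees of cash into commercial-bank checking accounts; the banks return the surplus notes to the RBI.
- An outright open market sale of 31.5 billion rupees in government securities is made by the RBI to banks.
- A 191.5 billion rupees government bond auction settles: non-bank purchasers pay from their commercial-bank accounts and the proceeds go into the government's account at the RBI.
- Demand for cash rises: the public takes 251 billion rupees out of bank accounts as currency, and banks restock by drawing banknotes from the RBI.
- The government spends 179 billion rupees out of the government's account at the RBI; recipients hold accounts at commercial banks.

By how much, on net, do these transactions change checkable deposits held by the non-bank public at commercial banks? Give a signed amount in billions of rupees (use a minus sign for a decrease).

-86.5 billion

Currency deposit 177 billion rupees: non-bank counterparties' bank balances rise → +177B.
OMO sale (to banks) 31.5 billion rupees: the counterparty is a bank, so public deposits are unchanged → 0.
Government account inflow 191.5 billion rupees: non-bank counterparties' bank balances fall → −191.5B.
Currency withdrawal 251 billion rupees: non-bank counterparties' bank balances fall → −251B.
Government spending 179 billion rupees: non-bank counterparties' bank balances rise → +179B.
Net: 177 + 0 − 191.5 − 251 + 179 = -86.5 billion.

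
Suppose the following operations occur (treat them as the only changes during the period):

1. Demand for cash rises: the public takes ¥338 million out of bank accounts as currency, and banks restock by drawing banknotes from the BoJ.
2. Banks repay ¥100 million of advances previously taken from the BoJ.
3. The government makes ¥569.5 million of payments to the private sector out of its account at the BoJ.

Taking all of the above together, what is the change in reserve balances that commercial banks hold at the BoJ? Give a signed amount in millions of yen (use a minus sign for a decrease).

BoJ balance sheet:
  Assets:      Loans to banks −¥100M
  Liabilities: Bank reserves +¥131.5M, Currency in circulation +¥338M, Government deposits −¥569.5M
So the change in reserve balances that commercial banks hold at the BoJ is +¥131.5 million.

+¥131.5 million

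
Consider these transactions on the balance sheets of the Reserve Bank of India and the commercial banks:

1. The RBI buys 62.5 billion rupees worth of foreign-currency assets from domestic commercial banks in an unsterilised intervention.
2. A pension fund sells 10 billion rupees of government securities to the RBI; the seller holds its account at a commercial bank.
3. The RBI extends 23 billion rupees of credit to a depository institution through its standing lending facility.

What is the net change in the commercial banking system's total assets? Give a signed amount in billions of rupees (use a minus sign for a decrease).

+33 billion

RBI balance sheet:
  Assets:      Securities +10B, Loans to banks +23B, Foreign assets +62.5B
  Liabilities: Bank reserves +95.5B
Commercial banking system:
  Assets:      Reserves at CB +95.5B, Foreign assets −62.5B
  Liabilities: Checkable deposits +10B, Borrowings from CB +23B
Change in total bank assets = +33 billion.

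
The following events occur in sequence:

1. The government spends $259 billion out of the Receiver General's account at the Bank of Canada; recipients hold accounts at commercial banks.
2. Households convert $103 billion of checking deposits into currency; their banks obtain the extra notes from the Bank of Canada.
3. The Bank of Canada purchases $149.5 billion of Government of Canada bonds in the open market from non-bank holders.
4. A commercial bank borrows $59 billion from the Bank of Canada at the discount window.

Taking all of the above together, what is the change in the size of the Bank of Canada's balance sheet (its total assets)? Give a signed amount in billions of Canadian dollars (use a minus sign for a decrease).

+$208.5 billion

Bank of Canada balance sheet:
  Assets:      Securities +$149.5B, Loans to banks +$59B
  Liabilities: Bank reserves +$364.5B, Currency in circulation +$103B, Government deposits −$259B
Commercial banking system:
  Assets:      Reserves at CB +$364.5B
  Liabilities: Checkable deposits +$305.5B, Borrowings from CB +$59B
Change in total Bank of Canada assets = +$208.5 billion.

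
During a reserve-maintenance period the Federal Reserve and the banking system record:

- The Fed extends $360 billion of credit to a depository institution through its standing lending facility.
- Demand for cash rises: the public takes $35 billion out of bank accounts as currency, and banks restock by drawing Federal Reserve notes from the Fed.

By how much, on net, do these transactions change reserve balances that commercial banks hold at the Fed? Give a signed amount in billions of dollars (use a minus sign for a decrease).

+$325 billion

Fed balance sheet:
  Assets:      Loans to banks +$360B
  Liabilities: Bank reserves +$325B, Currency in circulation +$35B
Commercial banking system:
  Assets:      Reserves at CB +$325B
  Liabilities: Checkable deposits −$35B, Borrowings from CB +$360B
So the change in reserve balances that commercial banks hold at the Fed is +$325 billion.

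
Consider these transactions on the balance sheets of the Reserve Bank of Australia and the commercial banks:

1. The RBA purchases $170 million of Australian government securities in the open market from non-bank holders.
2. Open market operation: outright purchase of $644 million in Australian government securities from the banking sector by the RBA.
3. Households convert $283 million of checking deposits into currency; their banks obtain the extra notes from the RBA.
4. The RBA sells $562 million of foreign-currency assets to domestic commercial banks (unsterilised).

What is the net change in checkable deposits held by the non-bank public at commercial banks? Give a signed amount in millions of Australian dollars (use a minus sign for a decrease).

Asset purchase (from non-banks) $170 million: non-bank counterparties' bank balances rise → +$170M.
OMO purchase (from banks) $644 million: the counterparty is a bank, so public deposits are unchanged → 0.
Currency withdrawal $283 million: non-bank counterparties' bank balances fall → −$283M.
FX sale $562 million: the counterparty is a bank, so public deposits are unchanged → 0.
Net: 170 + 0 − 283 + 0 = -$113 million.

-$113 million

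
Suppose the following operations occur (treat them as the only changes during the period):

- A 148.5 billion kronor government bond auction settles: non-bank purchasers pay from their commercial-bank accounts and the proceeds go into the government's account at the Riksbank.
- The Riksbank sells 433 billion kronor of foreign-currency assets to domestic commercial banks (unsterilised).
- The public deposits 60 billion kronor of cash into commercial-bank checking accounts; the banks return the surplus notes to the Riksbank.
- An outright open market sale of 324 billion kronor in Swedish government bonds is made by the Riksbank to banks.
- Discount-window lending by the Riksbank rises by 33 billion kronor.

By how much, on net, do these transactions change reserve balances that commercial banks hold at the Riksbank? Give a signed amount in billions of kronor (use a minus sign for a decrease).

Government account inflow 148.5 billion kronor: funds move from bank reserves into the government account → −148.5B.
FX sale 433 billion kronor: the buying banks pay out of their reserve balances → −433B.
Currency deposit 60 billion kronor: returned notes are swapped for reserve credit → +60B.
OMO sale (to banks) 324 billion kronor: the buying banks pay out of their reserve balances → −324B.
Discount-window loan 33 billion kronor: the loan is credited to the bank's reserve account → +33B.
Net: −148.5 − 433 + 60 − 324 + 33 = -812.5 billion.

-812.5 billion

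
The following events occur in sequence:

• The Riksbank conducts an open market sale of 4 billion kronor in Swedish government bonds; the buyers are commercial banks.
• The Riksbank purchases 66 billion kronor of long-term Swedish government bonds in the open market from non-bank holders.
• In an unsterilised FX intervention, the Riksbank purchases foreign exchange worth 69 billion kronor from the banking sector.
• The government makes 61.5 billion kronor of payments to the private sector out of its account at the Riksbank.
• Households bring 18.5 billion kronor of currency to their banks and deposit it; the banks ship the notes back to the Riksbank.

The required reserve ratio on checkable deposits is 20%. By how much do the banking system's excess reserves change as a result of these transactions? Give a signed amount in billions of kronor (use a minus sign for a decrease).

+181.8 billion

OMO sale (to banks) 4 billion kronor: reserves −4B, deposits 0.
Asset purchase (from non-banks) 66 billion kronor: reserves +66B, deposits +66B.
FX purchase 69 billion kronor: reserves +69B, deposits 0.
Government spending 61.5 billion kronor: reserves +61.5B, deposits +61.5B.
Currency deposit 18.5 billion kronor: reserves +18.5B, deposits +18.5B.
Totals: Δreserves = +211B, Δdeposits = +146B.
Δrequired reserves = 20% × +146B = +29.2B.
Δexcess reserves = Δreserves − Δrequired = +211B − (+29.2B) = +181.8 billion.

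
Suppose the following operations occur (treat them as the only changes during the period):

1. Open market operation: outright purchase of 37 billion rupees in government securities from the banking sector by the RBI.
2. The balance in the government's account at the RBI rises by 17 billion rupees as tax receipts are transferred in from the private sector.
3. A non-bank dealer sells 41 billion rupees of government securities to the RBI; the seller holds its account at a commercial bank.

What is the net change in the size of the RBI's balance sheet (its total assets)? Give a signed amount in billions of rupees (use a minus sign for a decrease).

+78 billion

OMO purchase (from banks) 37 billion rupees: an RBI asset is acquired → +37B.
Government account inflow 17 billion rupees: only the composition of liabilities changes → 0.
Asset purchase (from non-banks) 41 billion rupees: an RBI asset is acquired → +41B.
Net: 37 + 0 + 41 = +78 billion.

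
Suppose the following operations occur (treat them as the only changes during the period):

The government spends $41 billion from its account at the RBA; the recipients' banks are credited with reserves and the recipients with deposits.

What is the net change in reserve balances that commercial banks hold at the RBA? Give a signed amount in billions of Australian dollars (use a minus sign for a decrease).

+$41 billion

RBA balance sheet:
  Assets:      no change
  Liabilities: Bank reserves +$41B, Government deposits −$41B
Commercial banking system:
  Assets:      Reserves at CB +$41B
  Liabilities: Checkable deposits +$41B
So the change in reserve balances that commercial banks hold at the RBA is +$41 billion.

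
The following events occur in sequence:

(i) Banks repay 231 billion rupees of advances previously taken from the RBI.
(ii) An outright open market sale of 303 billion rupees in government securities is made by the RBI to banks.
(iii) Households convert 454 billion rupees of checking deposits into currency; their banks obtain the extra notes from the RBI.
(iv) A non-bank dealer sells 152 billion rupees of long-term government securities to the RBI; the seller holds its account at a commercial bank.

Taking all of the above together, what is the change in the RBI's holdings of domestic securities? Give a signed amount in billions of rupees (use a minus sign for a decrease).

-151 billion

RBI balance sheet:
  Assets:      Securities −151B, Loans to banks −231B
  Liabilities: Bank reserves −836B, Currency in circulation +454B
Commercial banking system:
  Assets:      Reserves at CB −836B, Securities +303B
  Liabilities: Checkable deposits −302B, Borrowings from CB −231B
So the change in the RBI's holdings of domestic securities is -151 billion.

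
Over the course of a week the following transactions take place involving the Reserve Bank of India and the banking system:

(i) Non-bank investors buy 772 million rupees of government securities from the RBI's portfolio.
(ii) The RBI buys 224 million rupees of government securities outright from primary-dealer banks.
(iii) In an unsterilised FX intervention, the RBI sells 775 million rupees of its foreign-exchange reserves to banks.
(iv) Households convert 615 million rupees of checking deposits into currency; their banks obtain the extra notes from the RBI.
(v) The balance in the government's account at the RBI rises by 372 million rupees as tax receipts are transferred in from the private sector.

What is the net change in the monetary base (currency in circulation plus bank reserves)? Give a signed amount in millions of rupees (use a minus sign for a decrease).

-1695 million

Asset sale (to non-banks) 772 million rupees: RBI balance sheet contracts → −772M.
OMO purchase (from banks) 224 million rupees: RBI balance sheet expands → +224M.
FX sale 775 million rupees: RBI balance sheet contracts → −775M.
Currency withdrawal 615 million rupees: just a shift between currency and reserves — both are base money → 0.
Government account inflow 372 million rupees: reserves shift to a non-base liability → −372M.
Net: −772 + 224 − 775 + 0 − 372 = -1695 million.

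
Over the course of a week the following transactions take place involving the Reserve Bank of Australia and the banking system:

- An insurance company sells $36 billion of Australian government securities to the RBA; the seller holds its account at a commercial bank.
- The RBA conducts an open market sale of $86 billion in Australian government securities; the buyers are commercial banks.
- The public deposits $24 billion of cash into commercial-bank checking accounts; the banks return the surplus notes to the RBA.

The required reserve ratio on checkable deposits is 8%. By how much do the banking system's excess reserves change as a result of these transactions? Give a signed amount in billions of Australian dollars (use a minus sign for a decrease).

-$30.8 billion

Asset purchase (from non-banks) $36 billion: reserves +$36B, deposits +$36B.
OMO sale (to banks) $86 billion: reserves −$86B, deposits 0.
Currency deposit $24 billion: reserves +$24B, deposits +$24B.
Totals: Δreserves = −$26B, Δdeposits = +$60B.
Δrequired reserves = 8% × +$60B = +$4.8B.
Δexcess reserves = Δreserves − Δrequired = −$26B − (+$4.8B) = -$30.8 billion.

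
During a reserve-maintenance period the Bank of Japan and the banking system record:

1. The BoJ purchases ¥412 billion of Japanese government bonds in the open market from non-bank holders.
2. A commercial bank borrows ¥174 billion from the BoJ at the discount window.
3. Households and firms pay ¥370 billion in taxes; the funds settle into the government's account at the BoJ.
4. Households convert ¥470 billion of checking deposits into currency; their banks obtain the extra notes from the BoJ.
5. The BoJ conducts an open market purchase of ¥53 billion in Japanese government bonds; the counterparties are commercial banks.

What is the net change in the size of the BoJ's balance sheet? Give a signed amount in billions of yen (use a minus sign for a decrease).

+¥639 billion

BoJ balance sheet:
  Assets:      Securities +¥465B, Loans to banks +¥174B
  Liabilities: Bank reserves −¥201B, Currency in circulation +¥470B, Government deposits +¥370B
Commercial banking system:
  Assets:      Reserves at CB −¥201B, Securities −¥53B
  Liabilities: Checkable deposits −¥428B, Borrowings from CB +¥174B
Change in total BoJ assets = +¥639 billion.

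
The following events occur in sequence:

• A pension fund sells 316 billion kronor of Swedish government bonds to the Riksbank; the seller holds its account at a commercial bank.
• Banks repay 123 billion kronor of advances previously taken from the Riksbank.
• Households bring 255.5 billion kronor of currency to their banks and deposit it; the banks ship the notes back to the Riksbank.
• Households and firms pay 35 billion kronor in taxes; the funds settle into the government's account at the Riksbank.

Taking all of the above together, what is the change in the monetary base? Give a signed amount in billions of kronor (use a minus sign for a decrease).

Asset purchase (from non-banks) 316 billion kronor: Riksbank balance sheet expands → +316B.
Discount-window repayment 123 billion kronor: Riksbank balance sheet contracts → −123B.
Currency deposit 255.5 billion kronor: just a shift between currency and reserves — both are base money → 0.
Government account inflow 35 billion kronor: reserves shift to a non-base liability → −35B.
Net: 316 − 123 + 0 − 35 = +158 billion.

+158 billion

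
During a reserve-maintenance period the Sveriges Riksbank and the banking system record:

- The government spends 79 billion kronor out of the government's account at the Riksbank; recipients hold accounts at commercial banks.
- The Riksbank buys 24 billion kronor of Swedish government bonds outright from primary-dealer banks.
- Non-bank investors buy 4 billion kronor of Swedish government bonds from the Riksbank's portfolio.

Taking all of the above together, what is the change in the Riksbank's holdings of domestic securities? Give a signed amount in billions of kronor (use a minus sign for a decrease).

+20 billion

Government spending 79 billion kronor: the Riksbank's securities portfolio is untouched → 0.
OMO purchase (from banks) 24 billion kronor: securities added to the Riksbank's portfolio → +24B.
Asset sale (to non-banks) 4 billion kronor: securities removed from the Riksbank's portfolio → −4B.
Net: 0 + 24 − 4 = +20 billion.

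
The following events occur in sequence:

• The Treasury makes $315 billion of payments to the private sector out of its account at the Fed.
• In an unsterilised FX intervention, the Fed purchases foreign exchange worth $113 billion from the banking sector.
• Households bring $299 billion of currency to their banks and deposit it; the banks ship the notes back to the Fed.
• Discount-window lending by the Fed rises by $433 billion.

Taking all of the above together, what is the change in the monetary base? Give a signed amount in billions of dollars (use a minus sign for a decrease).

Fed balance sheet:
  Assets:      Loans to banks +$433B, Foreign assets +$113B
  Liabilities: Bank reserves +$1160B, Currency in circulation −$299B, Government deposits −$315B
Monetary base = currency + reserves: −$299B + (+$1160B) = +$861 billion.

+$861 billion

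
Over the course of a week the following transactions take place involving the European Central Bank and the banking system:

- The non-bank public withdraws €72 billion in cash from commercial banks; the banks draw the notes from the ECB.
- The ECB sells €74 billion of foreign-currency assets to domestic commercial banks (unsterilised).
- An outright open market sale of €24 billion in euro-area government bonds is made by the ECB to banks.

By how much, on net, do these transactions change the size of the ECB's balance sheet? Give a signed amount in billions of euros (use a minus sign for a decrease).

-€98 billion

ECB balance sheet:
  Assets:      Securities −€24B, Foreign assets −€74B
  Liabilities: Bank reserves −€170B, Currency in circulation +€72B
Commercial banking system:
  Assets:      Reserves at CB −€170B, Securities +€24B, Foreign assets +€74B
  Liabilities: Checkable deposits −€72B
Change in total ECB assets = -€98 billion.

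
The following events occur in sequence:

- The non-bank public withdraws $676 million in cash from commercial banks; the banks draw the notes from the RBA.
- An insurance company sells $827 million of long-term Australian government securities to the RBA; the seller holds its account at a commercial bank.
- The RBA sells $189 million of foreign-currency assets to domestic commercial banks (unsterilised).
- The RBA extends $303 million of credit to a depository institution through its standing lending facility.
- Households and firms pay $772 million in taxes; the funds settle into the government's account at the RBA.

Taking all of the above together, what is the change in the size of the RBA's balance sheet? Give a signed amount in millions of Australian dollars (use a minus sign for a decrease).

+$941 million

RBA balance sheet:
  Assets:      Securities +$827M, Loans to banks +$303M, Foreign assets −$189M
  Liabilities: Bank reserves −$507M, Currency in circulation +$676M, Government deposits +$772M
Change in total RBA assets = +$941 million.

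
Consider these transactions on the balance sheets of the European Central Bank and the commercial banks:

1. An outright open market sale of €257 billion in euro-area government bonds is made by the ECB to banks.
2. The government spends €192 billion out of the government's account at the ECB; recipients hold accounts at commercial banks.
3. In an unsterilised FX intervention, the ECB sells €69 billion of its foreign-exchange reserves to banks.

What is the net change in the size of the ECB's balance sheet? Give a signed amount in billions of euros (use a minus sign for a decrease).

ECB balance sheet:
  Assets:      Securities −€257B, Foreign assets −€69B
  Liabilities: Bank reserves −€134B, Government deposits −€192B
Commercial banking system:
  Assets:      Reserves at CB −€134B, Securities +€257B, Foreign assets +€69B
  Liabilities: Checkable deposits +€192B
Change in total ECB assets = -€326 billion.

-€326 billion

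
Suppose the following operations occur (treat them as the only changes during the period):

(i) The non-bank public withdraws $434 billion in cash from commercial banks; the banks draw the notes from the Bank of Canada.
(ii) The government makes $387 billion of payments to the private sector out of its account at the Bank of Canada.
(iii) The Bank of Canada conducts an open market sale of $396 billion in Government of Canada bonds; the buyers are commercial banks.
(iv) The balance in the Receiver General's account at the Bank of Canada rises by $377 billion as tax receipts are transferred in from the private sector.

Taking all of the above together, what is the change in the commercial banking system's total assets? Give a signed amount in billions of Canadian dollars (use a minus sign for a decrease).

Bank of Canada balance sheet:
  Assets:      Securities −$396B
  Liabilities: Bank reserves −$820B, Currency in circulation +$434B, Government deposits −$10B
Commercial banking system:
  Assets:      Reserves at CB −$820B, Securities +$396B
  Liabilities: Checkable deposits −$424B
Change in total bank assets = -$424 billion.

-$424 billion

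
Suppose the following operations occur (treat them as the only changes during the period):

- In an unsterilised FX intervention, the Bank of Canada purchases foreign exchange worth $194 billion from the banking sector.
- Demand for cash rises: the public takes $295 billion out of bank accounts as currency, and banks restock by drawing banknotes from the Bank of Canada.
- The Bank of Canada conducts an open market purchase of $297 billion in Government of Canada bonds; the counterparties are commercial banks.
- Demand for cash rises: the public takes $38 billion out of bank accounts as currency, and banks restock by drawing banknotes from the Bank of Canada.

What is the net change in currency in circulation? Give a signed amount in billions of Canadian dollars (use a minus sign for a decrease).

+$333 billion

Bank of Canada balance sheet:
  Assets:      Securities +$297B, Foreign assets +$194B
  Liabilities: Bank reserves +$158B, Currency in circulation +$333B
Commercial banking system:
  Assets:      Reserves at CB +$158B, Securities −$297B, Foreign assets −$194B
  Liabilities: Checkable deposits −$333B
So the change in currency in circulation is +$333 billion.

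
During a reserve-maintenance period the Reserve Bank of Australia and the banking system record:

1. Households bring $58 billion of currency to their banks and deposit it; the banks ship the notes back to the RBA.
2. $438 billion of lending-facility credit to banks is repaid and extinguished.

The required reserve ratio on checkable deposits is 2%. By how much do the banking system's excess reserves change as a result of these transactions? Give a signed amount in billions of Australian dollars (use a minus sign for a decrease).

Currency deposit $58 billion: reserves +$58B, deposits +$58B.
Discount-window repayment $438 billion: reserves −$438B, deposits 0.
Totals: Δreserves = −$380B, Δdeposits = +$58B.
Δrequired reserves = 2% × +$58B = +$1.16B.
Δexcess reserves = Δreserves − Δrequired = −$380B − (+$1.16B) = -$381.16 billion.

-$381.16 billion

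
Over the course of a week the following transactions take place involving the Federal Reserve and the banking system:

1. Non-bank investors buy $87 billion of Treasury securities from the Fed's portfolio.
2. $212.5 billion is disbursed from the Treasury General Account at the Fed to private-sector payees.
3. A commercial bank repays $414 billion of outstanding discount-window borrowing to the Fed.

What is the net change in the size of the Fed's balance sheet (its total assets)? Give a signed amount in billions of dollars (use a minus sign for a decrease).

-$501 billion

Asset sale (to non-banks) $87 billion: a Fed asset is shed → −$87B.
Government spending $212.5 billion: only the composition of liabilities changes → 0.
Discount-window repayment $414 billion: a Fed asset is shed → −$414B.
Net: −87 + 0 − 414 = -$501 billion.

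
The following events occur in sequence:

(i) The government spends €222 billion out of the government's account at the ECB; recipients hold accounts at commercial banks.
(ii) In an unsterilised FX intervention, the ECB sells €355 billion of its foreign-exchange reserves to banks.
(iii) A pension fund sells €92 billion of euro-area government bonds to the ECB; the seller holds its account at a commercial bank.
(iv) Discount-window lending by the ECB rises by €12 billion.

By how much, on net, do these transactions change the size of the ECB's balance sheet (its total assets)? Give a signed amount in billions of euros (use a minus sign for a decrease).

-€251 billion

Government spending €222 billion: only the composition of liabilities changes → 0.
FX sale €355 billion: an ECB asset is shed → −€355B.
Asset purchase (from non-banks) €92 billion: an ECB asset is acquired → +€92B.
Discount-window loan €12 billion: an ECB asset is acquired → +€12B.
Net: 0 − 355 + 92 + 12 = -€251 billion.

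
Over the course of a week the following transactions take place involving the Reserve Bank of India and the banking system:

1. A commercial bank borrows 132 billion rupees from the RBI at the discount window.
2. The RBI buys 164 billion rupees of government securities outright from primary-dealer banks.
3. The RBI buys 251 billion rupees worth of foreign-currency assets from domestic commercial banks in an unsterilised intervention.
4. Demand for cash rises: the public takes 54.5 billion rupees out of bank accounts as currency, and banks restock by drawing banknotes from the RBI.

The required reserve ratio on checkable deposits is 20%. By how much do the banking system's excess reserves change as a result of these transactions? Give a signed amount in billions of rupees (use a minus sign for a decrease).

Discount-window loan 132 billion rupees: reserves +132B, deposits 0.
OMO purchase (from banks) 164 billion rupees: reserves +164B, deposits 0.
FX purchase 251 billion rupees: reserves +251B, deposits 0.
Currency withdrawal 54.5 billion rupees: reserves −54.5B, deposits −54.5B.
Totals: Δreserves = +492.5B, Δdeposits = −54.5B.
Δrequired reserves = 20% × −54.5B = −10.9B.
Δexcess reserves = Δreserves − Δrequired = +492.5B − (−10.9B) = +503.4 billion.

+503.4 billion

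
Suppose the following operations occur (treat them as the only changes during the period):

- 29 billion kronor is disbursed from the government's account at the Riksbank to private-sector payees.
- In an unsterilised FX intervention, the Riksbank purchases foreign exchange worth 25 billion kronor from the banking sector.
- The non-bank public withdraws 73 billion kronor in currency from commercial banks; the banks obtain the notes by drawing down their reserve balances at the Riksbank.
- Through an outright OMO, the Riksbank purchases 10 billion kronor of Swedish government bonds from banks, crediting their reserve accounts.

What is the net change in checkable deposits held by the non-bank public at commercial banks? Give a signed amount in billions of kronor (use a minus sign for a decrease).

Riksbank balance sheet:
  Assets:      Securities +10B, Foreign assets +25B
  Liabilities: Bank reserves −9B, Currency in circulation +73B, Government deposits −29B
Commercial banking system:
  Assets:      Reserves at CB −9B, Securities −10B, Foreign assets −25B
  Liabilities: Checkable deposits −44B
So the change in checkable deposits held by the non-bank public at commercial banks is -44 billion.

-44 billion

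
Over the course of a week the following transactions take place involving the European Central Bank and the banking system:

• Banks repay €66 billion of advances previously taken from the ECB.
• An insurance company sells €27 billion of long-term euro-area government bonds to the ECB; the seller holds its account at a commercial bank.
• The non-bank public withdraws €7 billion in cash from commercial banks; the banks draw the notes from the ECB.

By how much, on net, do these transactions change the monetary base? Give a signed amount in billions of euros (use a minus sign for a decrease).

-€39 billion

Discount-window repayment €66 billion: ECB balance sheet contracts → −€66B.
Asset purchase (from non-banks) €27 billion: ECB balance sheet expands → +€27B.
Currency withdrawal €7 billion: just a shift between currency and reserves — both are base money → 0.
Net: −66 + 27 + 0 = -€39 billion.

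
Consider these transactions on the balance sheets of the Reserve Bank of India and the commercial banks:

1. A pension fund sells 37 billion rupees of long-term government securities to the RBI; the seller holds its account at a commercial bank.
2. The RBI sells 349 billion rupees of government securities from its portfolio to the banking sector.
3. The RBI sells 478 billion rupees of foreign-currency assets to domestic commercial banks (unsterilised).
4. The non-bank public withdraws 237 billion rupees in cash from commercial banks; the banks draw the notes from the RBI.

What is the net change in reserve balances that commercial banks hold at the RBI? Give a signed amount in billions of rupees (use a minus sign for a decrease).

-1027 billion

RBI balance sheet:
  Assets:      Securities −312B, Foreign assets −478B
  Liabilities: Bank reserves −1027B, Currency in circulation +237B
So the change in reserve balances that commercial banks hold at the RBI is -1027 billion.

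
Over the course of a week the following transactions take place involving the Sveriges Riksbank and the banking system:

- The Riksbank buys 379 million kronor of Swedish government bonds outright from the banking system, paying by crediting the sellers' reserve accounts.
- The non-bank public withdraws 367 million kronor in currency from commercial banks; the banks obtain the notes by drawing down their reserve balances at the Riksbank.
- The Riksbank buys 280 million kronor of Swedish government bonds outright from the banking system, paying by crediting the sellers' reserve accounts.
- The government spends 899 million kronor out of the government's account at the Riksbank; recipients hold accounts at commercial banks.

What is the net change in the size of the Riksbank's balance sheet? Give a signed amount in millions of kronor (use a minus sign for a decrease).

+659 million

OMO purchase (from banks) 379 million kronor: a Riksbank asset is acquired → +379M.
Currency withdrawal 367 million kronor: only the composition of liabilities changes → 0.
OMO purchase (from banks) 280 million kronor: a Riksbank asset is acquired → +280M.
Government spending 899 million kronor: only the composition of liabilities changes → 0.
Net: 379 + 0 + 280 + 0 = +659 million.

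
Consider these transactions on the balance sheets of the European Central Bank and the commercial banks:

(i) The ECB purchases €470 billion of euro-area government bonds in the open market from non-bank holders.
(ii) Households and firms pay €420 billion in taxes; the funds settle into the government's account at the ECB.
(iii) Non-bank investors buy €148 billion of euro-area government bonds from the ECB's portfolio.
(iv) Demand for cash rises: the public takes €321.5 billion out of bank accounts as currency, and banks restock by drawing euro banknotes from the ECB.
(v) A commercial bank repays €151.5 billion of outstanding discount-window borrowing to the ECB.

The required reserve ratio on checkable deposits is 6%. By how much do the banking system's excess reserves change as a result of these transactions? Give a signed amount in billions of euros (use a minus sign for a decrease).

-€545.83 billion

Asset purchase (from non-banks) €470 billion: reserves +€470B, deposits +€470B.
Government account inflow €420 billion: reserves −€420B, deposits −€420B.
Asset sale (to non-banks) €148 billion: reserves −€148B, deposits −€148B.
Currency withdrawal €321.5 billion: reserves −€321.5B, deposits −€321.5B.
Discount-window repayment €151.5 billion: reserves −€151.5B, deposits 0.
Totals: Δreserves = −€571B, Δdeposits = −€419.5B.
Δrequired reserves = 6% × −€419.5B = −€25.17B.
Δexcess reserves = Δreserves − Δrequired = −€571B − (−€25.17B) = -€545.83 billion.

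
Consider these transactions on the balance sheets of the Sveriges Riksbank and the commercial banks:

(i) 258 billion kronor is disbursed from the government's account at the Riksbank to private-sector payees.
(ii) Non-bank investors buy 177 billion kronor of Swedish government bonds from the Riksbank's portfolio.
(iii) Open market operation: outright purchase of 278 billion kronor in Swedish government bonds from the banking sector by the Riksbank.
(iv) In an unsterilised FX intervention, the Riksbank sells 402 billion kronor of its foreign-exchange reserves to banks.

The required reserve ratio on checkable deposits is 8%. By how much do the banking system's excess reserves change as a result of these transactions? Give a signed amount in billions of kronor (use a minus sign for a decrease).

-49.48 billion

Government spending 258 billion kronor: reserves +258B, deposits +258B.
Asset sale (to non-banks) 177 billion kronor: reserves −177B, deposits −177B.
OMO purchase (from banks) 278 billion kronor: reserves +278B, deposits 0.
FX sale 402 billion kronor: reserves −402B, deposits 0.
Totals: Δreserves = −43B, Δdeposits = +81B.
Δrequired reserves = 8% × +81B = +6.48B.
Δexcess reserves = Δreserves − Δrequired = −43B − (+6.48B) = -49.48 billion.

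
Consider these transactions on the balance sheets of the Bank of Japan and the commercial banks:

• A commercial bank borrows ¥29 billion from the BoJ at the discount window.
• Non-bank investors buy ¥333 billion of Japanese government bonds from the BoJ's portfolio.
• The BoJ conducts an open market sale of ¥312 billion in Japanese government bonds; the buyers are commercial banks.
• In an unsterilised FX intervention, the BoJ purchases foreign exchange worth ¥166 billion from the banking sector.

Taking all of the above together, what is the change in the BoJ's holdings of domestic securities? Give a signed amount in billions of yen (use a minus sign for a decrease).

-¥645 billion

BoJ balance sheet:
  Assets:      Securities −¥645B, Loans to banks +¥29B, Foreign assets +¥166B
  Liabilities: Bank reserves −¥450B
Commercial banking system:
  Assets:      Reserves at CB −¥450B, Securities +¥312B, Foreign assets −¥166B
  Liabilities: Checkable deposits −¥333B, Borrowings from CB +¥29B
So the change in the BoJ's holdings of domestic securities is -¥645 billion.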